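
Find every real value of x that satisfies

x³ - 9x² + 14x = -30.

x = -1.1623 or x = 5 or x = 5.1623

Rearrange: x³ - 9x² + 14x + 30 = 0.
Possible rational roots are divisors of 30. Testing x = 5 gives 0, so (x - 5) is a factor.
Divide: x³ - 9x² + 14x + 30 = (x - 5)(x² - 4x - 6).
Apply the quadratic formula to x² - 4x - 6 = 0: x = (4 ± √40)/2, i.e. x ≈ 5.1623 or x ≈ -1.1623.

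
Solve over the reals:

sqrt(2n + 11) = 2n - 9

n = 7

Square both sides: 2n + 11 = (2n - 9)^2.
Expand and rearrange: 4n^2 - 38n + 70 = 0.
Solving gives n = 7 or n = 2.5.
Check each candidate in the original equation:
  n = 7: sqrt(25) = 5, while 2n - 9 = 5 — valid.
  n = 2.5: sqrt(16) = 4, while 2n - 9 = -4 — extraneous.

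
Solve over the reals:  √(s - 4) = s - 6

Square both sides: s - 4 = (s - 6)².
Expand and rearrange: s² - 13s + 40 = 0.
Solving gives s = 8 or s = 5.
Check each candidate in the original equation:
  s = 8: √(4) = 2, while s - 6 = 2 — valid.
  s = 5: √(1) = 1, while s - 6 = -1 — extraneous.

s = 8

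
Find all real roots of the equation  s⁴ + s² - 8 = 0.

Let u = s². The equation becomes u² + u - 8 = 0.
By the quadratic formula, u = -1/2 + √(33)/2 or u = -√(33)/2 - 1/2.
s² = -1/2 + √(33)/2 gives s = ±√(-1/2 + √(33)/2) ≈ ±1.5402.
s² = -√(33)/2 - 1/2 < 0 has no real solution.

s = -1.5402 or s = 1.5402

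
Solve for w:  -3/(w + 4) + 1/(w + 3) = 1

w = -6.3028 or w = -2.6972

Multiply both sides by (w + 4)(w + 3):
-3(w + 3) + (w + 4) = (w + 4)(w + 3).
Expand and collect terms: w^2 + 9w + 17 = 0.
By the quadratic formula, w = (-9 +/- sqrt(13)) / 2, so w ~= -2.6972 or w ~= -6.3028.
Neither value makes a denominator zero (w != -4, w != -3), so both are valid.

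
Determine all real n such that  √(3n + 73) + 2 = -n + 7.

Isolate the radical: √(3n + 73) = -n + 5.
Square both sides: 3n + 73 = (-n + 5)².
Expand and rearrange: n² - 13n - 48 = 0.
Solving gives n = 16 or n = -3.
Check each candidate in the original equation:
  n = 16: √(121) = 11, while -n + 5 = -11 — extraneous.
  n = -3: √(64) = 8, while -n + 5 = 8 — valid.

n = -3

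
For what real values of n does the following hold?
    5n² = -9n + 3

Rearrange to standard form: 5n² + 9n - 3 = 0.
Discriminant: (9)² − 4·5·(-3) = 141.
Quadratic formula: n = (-9 ± √141) / 10.
So n = -9/10 + √(141)/10 ≈ 0.2874 or n = -√(141)/10 - 9/10 ≈ -2.0874.

n = -2.0874 or n = 0.2874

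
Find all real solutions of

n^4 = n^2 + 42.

n = -2.6458 or n = 2.6458

Let u = n^2. The equation becomes u^2 - u - 42 = 0.
Factor: (u - 7)(u + 6) = 0, so u = 7 or u = -6.
n^2 = 7 gives n = +/-sqrt(7) ~= +/-2.6458.
n^2 = -6 < 0 has no real solution.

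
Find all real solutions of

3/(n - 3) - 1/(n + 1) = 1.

Multiply both sides by (n - 3)(n + 1):
3(n + 1) - (n - 3) = (n - 3)(n + 1).
Expand and collect terms: n² - 4n - 9 = 0.
By the quadratic formula, n = (4 ± √52) / 2, so n ≈ 5.6056 or n ≈ -1.6056.
Neither value makes a denominator zero (n ≠ 3, n ≠ -1), so both are valid.

n = -1.6056 or n = 5.6056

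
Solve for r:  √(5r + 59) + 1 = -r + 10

Isolate the radical: √(5r + 59) = -r + 9.
Square both sides: 5r + 59 = (-r + 9)².
Expand and rearrange: r² - 23r + 22 = 0.
Solving gives r = 22 or r = 1.
Check each candidate in the original equation:
  r = 22: √(169) = 13, while -r + 9 = -13 — extraneous.
  r = 1: √(64) = 8, while -r + 9 = 8 — valid.

r = 1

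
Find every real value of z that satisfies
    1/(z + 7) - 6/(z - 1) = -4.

Multiply both sides by (z + 7)(z - 1):
(z - 1) - 6(z + 7) = -4(z + 7)(z - 1).
Expand and collect terms: -4z^2 - 19z + 71 = 0.
By the quadratic formula, z = (19 +/- sqrt(1497)) / -8, so z ~= -7.2114 or z ~= 2.4614.
Neither value makes a denominator zero (z != -7, z != 1), so both are valid.

z = -7.2114 or z = 2.4614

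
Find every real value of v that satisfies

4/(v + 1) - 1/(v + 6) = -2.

v = -5 or v = -3.5

Multiply both sides by (v + 1)(v + 6):
4(v + 6) - (v + 1) = -2(v + 1)(v + 6).
Expand and collect terms: -2v^2 - 17v - 35 = 0.
Factor or apply the quadratic formula: v = -5 or v = -3.5.
Neither value makes a denominator zero (v != -1, v != -6), so both are valid.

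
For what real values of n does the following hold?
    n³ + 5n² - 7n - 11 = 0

n = -5.873 or n = -1 or n = 1.873

Possible rational roots are divisors of -11. Testing n = -1 gives 0, so (n + 1) is a factor.
Divide: n³ + 5n² - 7n - 11 = (n + 1)(n² + 4n - 11).
Apply the quadratic formula to n² + 4n - 11 = 0: n = (-4 ± √60)/2, i.e. n ≈ 1.873 or n ≈ -5.873.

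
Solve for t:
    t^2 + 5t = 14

Bring every term to one side: t^2 + 5t - 14 = 0.
Factor: (t - 2)(t + 7) = 0.
So t = 2 or t = -7.

t = -7 or t = 2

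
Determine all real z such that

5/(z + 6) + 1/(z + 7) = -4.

z = -7.809 or z = -6.691

Multiply both sides by (z + 6)(z + 7):
5(z + 7) + (z + 6) = -4(z + 6)(z + 7).
Expand and collect terms: -4z^2 - 58z - 209 = 0.
By the quadratic formula, z = (58 +/- sqrt(20)) / -8, so z ~= -7.809 or z ~= -6.691.
Neither value makes a denominator zero (z != -6, z != -7), so both are valid.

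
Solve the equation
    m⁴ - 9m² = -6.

m = -2.8766 or m = -0.8515 or m = 0.8515 or m = 2.8766

Let u = m². The equation becomes u² - 9u + 6 = 0.
By the quadratic formula, u = √(57)/2 + 9/2 or u = 9/2 - √(57)/2.
m² = √(57)/2 + 9/2 gives m = ±√(√(57)/2 + 9/2) ≈ ±2.8766.
m² = 9/2 - √(57)/2 gives m = ±√(9/2 - √(57)/2) ≈ ±0.8515.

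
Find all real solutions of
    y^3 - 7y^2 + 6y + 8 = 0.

Possible rational roots are divisors of 8. Testing y = 2 gives 0, so (y - 2) is a factor.
Divide: y^3 - 7y^2 + 6y + 8 = (y - 2)(y^2 - 5y - 4).
Apply the quadratic formula to y^2 - 5y - 4 = 0: y = (5 +/- sqrt(41))/2, i.e. y ~= 5.7016 or y ~= -0.7016.

y = -0.7016 or y = 2 or y = 5.7016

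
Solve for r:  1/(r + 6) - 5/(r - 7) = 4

r = -5.7228 or r = 5.7228

Multiply both sides by (r + 6)(r - 7):
(r - 7) - 5(r + 6) = 4(r + 6)(r - 7).
Expand and collect terms: 4r^2 - 131 = 0.
By the quadratic formula, r = (0 +/- sqrt(2096)) / 8, so r ~= 5.7228 or r ~= -5.7228.
Neither value makes a denominator zero (r != -6, r != 7), so both are valid.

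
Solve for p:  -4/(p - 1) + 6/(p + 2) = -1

p = -5.772 or p = 2.772

Multiply both sides by (p - 1)(p + 2):
-4(p + 2) + 6(p - 1) = -(p - 1)(p + 2).
Expand and collect terms: -p² - 3p + 16 = 0.
By the quadratic formula, p = (3 ± √73) / -2, so p ≈ -5.772 or p ≈ 2.772.
Neither value makes a denominator zero (p ≠ 1, p ≠ -2), so both are valid.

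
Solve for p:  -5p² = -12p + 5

p = 0.5367 or p = 1.8633

Rearrange to standard form: -5p² + 12p - 5 = 0.
Discriminant: (12)² − 4·(-5)·(-5) = 44.
Quadratic formula: p = (-12 ± √44) / (-10).
So p = 6/5 - √(11)/5 ≈ 0.5367 or p = √(11)/5 + 6/5 ≈ 1.8633.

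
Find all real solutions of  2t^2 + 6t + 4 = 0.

Factor: 2(t + 2)(t + 1) = 0.
So t = -2 or t = -1.

t = -2 or t = -1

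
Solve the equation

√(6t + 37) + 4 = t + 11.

t = -6 or t = -2

Isolate the radical: √(6t + 37) = t + 7.
Square both sides: 6t + 37 = (t + 7)².
Expand and rearrange: t² + 8t + 12 = 0.
Solving gives t = -2 or t = -6.
Check each candidate in the original equation:
  t = -2: √(25) = 5, while t + 7 = 5 — valid.
  t = -6: √(1) = 1, while t + 7 = 1 — valid.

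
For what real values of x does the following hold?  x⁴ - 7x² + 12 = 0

Let u = x². The equation becomes u² - 7u + 12 = 0.
Factor: (u - 3)(u - 4) = 0, so u = 3 or u = 4.
x² = 3 gives x = ±√(3) ≈ ±1.7321.
x² = 4 gives x = ±2.

x = -2 or x = -1.7321 or x = 1.7321 or x = 2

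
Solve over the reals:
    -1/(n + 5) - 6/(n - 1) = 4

Multiply both sides by (n + 5)(n - 1):
-(n - 1) - 6(n + 5) = 4(n + 5)(n - 1).
Expand and collect terms: 4n^2 + 23n + 9 = 0.
By the quadratic formula, n = (-23 +/- sqrt(385)) / 8, so n ~= -0.4223 or n ~= -5.3277.
Neither value makes a denominator zero (n != -5, n != 1), so both are valid.

n = -5.3277 or n = -0.4223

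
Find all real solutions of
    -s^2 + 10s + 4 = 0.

Discriminant: (10)^2 - 4*(-1)*4 = 116.
Quadratic formula: s = (-10 +/- sqrt(116)) / (-2).
So s = 5 - sqrt(29) ~= -0.3852 or s = 5 + sqrt(29) ~= 10.3852.

s = -0.3852 or s = 10.3852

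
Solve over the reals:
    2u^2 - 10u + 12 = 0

u = 2 or u = 3

Factor: 2(u - 2)(u - 3) = 0.
So u = 2 or u = 3.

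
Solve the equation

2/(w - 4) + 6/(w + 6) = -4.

w = -7.5678 or w = 3.5678

Multiply both sides by (w - 4)(w + 6):
2(w + 6) + 6(w - 4) = -4(w - 4)(w + 6).
Expand and collect terms: -4w^2 - 16w + 108 = 0.
By the quadratic formula, w = (16 +/- sqrt(1984)) / -8, so w ~= -7.5678 or w ~= 3.5678.
Neither value makes a denominator zero (w != 4, w != -6), so both are valid.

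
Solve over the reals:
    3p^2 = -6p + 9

p = -3 or p = 1

Bring every term to one side: 3p^2 + 6p - 9 = 0.
Factor: 3(p - 1)(p + 3) = 0.
So p = 1 or p = -3.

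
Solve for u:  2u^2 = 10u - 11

u = 1.634 or u = 3.366

Rearrange to standard form: 2u^2 - 10u + 11 = 0.
Discriminant: (-10)^2 - 4*2*11 = 12.
Quadratic formula: u = (10 +/- sqrt(12)) / 4.
So u = sqrt(3)/2 + 5/2 ~= 3.366 or u = 5/2 - sqrt(3)/2 ~= 1.634.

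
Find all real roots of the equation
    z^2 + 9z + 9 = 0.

Discriminant: (9)^2 - 4*1*9 = 45.
Quadratic formula: z = (-9 +/- sqrt(45)) / 2.
So z = -9/2 + 3*sqrt(5)/2 ~= -1.1459 or z = -9/2 - 3*sqrt(5)/2 ~= -7.8541.

z = -7.8541 or z = -1.1459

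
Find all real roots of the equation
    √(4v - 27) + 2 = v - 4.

v = 7 or v = 9

Isolate the radical: √(4v - 27) = v - 6.
Square both sides: 4v - 27 = (v - 6)².
Expand and rearrange: v² - 16v + 63 = 0.
Solving gives v = 9 or v = 7.
Check each candidate in the original equation:
  v = 9: √(9) = 3, while v - 6 = 3 — valid.
  v = 7: √(1) = 1, while v - 6 = 1 — valid.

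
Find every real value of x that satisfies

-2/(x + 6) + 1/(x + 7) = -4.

Multiply both sides by (x + 6)(x + 7):
-2(x + 7) + (x + 6) = -4(x + 6)(x + 7).
Expand and collect terms: -4x² - 51x - 160 = 0.
By the quadratic formula, x = (51 ± √41) / -8, so x ≈ -7.1754 or x ≈ -5.5746.
Neither value makes a denominator zero (x ≠ -6, x ≠ -7), so both are valid.

x = -7.1754 or x = -5.5746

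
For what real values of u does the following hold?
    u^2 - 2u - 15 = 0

u = -3 or u = 5

Factor: (u + 3)(u - 5) = 0.
So u = -3 or u = 5.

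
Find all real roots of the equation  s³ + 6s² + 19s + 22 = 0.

s = -2

Possible rational roots are divisors of 22. Testing s = -2 gives 0, so (s + 2) is a factor.
Divide: s³ + 6s² + 19s + 22 = (s + 2)(s² + 4s + 11).
The quadratic s² + 4s + 11 has discriminant -28 < 0, so no further real roots.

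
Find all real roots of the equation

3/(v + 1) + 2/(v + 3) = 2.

Multiply both sides by (v + 1)(v + 3):
3(v + 3) + 2(v + 1) = 2(v + 1)(v + 3).
Expand and collect terms: 2v² + 3v - 5 = 0.
Factor or apply the quadratic formula: v = 1 or v = -2.5.
Neither value makes a denominator zero (v ≠ -1, v ≠ -3), so both are valid.

v = -2.5 or v = 1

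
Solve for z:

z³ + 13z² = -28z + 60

Rearrange: z³ + 13z² + 28z - 60 = 0.
Possible rational roots are divisors of -60. Testing z = -5 gives 0, so (z + 5) is a factor.
Divide: z³ + 13z² + 28z - 60 = (z + 5)(z² + 8z - 12).
Apply the quadratic formula to z² + 8z - 12 = 0: z = (-8 ± √112)/2, i.e. z ≈ 1.2915 or z ≈ -9.2915.

z = -9.2915 or z = -5 or z = 1.2915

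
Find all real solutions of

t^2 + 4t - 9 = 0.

t = -5.6056 or t = 1.6056

Discriminant: (4)^2 - 4*1*(-9) = 52.
Quadratic formula: t = (-4 +/- sqrt(52)) / 2.
So t = -2 + sqrt(13) ~= 1.6056 or t = -sqrt(13) - 2 ~= -5.6056.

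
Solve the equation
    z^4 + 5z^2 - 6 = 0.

Let u = z^2. The equation becomes u^2 + 5u - 6 = 0.
Factor: (u + 6)(u - 1) = 0, so u = -6 or u = 1.
z^2 = -6 < 0 has no real solution.
z^2 = 1 gives z = +/-1.

z = -1 or z = 1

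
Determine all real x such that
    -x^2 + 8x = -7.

Rearrange to standard form: -x^2 + 8x + 7 = 0.
Discriminant: (8)^2 - 4*(-1)*7 = 92.
Quadratic formula: x = (-8 +/- sqrt(92)) / (-2).
So x = 4 - sqrt(23) ~= -0.7958 or x = 4 + sqrt(23) ~= 8.7958.

x = -0.7958 or x = 8.7958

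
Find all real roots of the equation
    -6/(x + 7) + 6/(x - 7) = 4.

Multiply both sides by (x + 7)(x - 7):
-6(x - 7) + 6(x + 7) = 4(x + 7)(x - 7).
Expand and collect terms: 4x² - 280 = 0.
By the quadratic formula, x = (0 ± √4480) / 8, so x ≈ 8.3666 or x ≈ -8.3666.
Neither value makes a denominator zero (x ≠ -7, x ≠ 7), so both are valid.

x = -8.3666 or x = 8.3666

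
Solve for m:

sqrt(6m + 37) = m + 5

Square both sides: 6m + 37 = (m + 5)^2.
Expand and rearrange: m^2 + 4m - 12 = 0.
Solving gives m = 2 or m = -6.
Check each candidate in the original equation:
  m = 2: sqrt(49) = 7, while m + 5 = 7 — valid.
  m = -6: sqrt(1) = 1, while m + 5 = -1 — extraneous.

m = 2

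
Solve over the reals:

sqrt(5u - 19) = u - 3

Square both sides: 5u - 19 = (u - 3)^2.
Expand and rearrange: u^2 - 11u + 28 = 0.
Solving gives u = 7 or u = 4.
Check each candidate in the original equation:
  u = 7: sqrt(16) = 4, while u - 3 = 4 — valid.
  u = 4: sqrt(1) = 1, while u - 3 = 1 — valid.

u = 4 or u = 7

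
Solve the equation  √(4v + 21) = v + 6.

Square both sides: 4v + 21 = (v + 6)².
Expand and rearrange: v² + 8v + 15 = 0.
Solving gives v = -3 or v = -5.
Check each candidate in the original equation:
  v = -3: √(9) = 3, while v + 6 = 3 — valid.
  v = -5: √(1) = 1, while v + 6 = 1 — valid.

v = -5 or v = -3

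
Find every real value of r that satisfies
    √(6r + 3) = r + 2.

r = 1

Square both sides: 6r + 3 = (r + 2)².
Expand and rearrange: r² - 2r + 1 = 0.
This gives the repeated root r = 1.
Check in the original equation:
  r = 1: √(9) = 3, while r + 2 = 3 — valid.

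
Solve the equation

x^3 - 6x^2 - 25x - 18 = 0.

Possible rational roots are divisors of -18. Testing x = -2 gives 0, so (x + 2) is a factor.
Divide: x^3 - 6x^2 - 25x - 18 = (x + 2)(x^2 - 8x - 9).
Factor the quadratic: x = 9 or x = -1.

x = -2 or x = -1 or x = 9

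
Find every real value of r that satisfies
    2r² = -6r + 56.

Bring every term to one side: 2r² + 6r - 56 = 0.
Factor: 2(r - 4)(r + 7) = 0.
So r = 4 or r = -7.

r = -7 or r = 4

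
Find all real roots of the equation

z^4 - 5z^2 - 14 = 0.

Let u = z^2. The equation becomes u^2 - 5u - 14 = 0.
Factor: (u - 7)(u + 2) = 0, so u = 7 or u = -2.
z^2 = 7 gives z = +/-sqrt(7) ~= +/-2.6458.
z^2 = -2 < 0 has no real solution.

z = -2.6458 or z = 2.6458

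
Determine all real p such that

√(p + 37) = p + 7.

p = -1

Square both sides: p + 37 = (p + 7)².
Expand and rearrange: p² + 13p + 12 = 0.
Solving gives p = -1 or p = -12.
Check each candidate in the original equation:
  p = -1: √(36) = 6, while p + 7 = 6 — valid.
  p = -12: √(25) = 5, while p + 7 = -5 — extraneous.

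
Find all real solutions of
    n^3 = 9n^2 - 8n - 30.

n = -1.3589 or n = 3 or n = 7.3589

Rearrange: n^3 - 9n^2 + 8n + 30 = 0.
Possible rational roots are divisors of 30. Testing n = 3 gives 0, so (n - 3) is a factor.
Divide: n^3 - 9n^2 + 8n + 30 = (n - 3)(n^2 - 6n - 10).
Apply the quadratic formula to n^2 - 6n - 10 = 0: n = (6 +/- sqrt(76))/2, i.e. n ~= 7.3589 or n ~= -1.3589.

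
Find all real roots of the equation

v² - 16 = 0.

v = -4 or v = 4

Factor: (v - 4)(v + 4) = 0.
So v = 4 or v = -4.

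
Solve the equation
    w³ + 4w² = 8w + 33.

w = -3.8541 or w = -3 or w = 2.8541

Rearrange: w³ + 4w² - 8w - 33 = 0.
Possible rational roots are divisors of -33. Testing w = -3 gives 0, so (w + 3) is a factor.
Divide: w³ + 4w² - 8w - 33 = (w + 3)(w² + w - 11).
Apply the quadratic formula to w² + w - 11 = 0: w = (-1 ± √45)/2, i.e. w ≈ 2.8541 or w ≈ -3.8541.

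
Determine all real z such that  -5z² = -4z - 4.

Rearrange to standard form: -5z² + 4z + 4 = 0.
Discriminant: (4)² − 4·(-5)·4 = 96.
Quadratic formula: z = (-4 ± √96) / (-10).
So z = 2/5 - 2·√(6)/5 ≈ -0.5798 or z = 2/5 + 2·√(6)/5 ≈ 1.3798.

z = -0.5798 or z = 1.3798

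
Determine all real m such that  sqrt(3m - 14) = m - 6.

Square both sides: 3m - 14 = (m - 6)^2.
Expand and rearrange: m^2 - 15m + 50 = 0.
Solving gives m = 10 or m = 5.
Check each candidate in the original equation:
  m = 10: sqrt(16) = 4, while m - 6 = 4 — valid.
  m = 5: sqrt(1) = 1, while m - 6 = -1 — extraneous.

m = 10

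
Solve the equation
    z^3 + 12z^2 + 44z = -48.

z = -6 or z = -4 or z = -2

Rearrange: z^3 + 12z^2 + 44z + 48 = 0.
Possible rational roots are divisors of 48. Testing z = -4 gives 0, so (z + 4) is a factor.
Divide: z^3 + 12z^2 + 44z + 48 = (z + 4)(z^2 + 8z + 12).
Factor the quadratic: z = -2 or z = -6.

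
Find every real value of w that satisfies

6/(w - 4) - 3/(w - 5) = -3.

w = 2.5858 or w = 5.4142

Multiply both sides by (w - 4)(w - 5):
6(w - 5) - 3(w - 4) = -3(w - 4)(w - 5).
Expand and collect terms: -3w² + 24w - 42 = 0.
By the quadratic formula, w = (-24 ± √72) / -6, so w ≈ 2.5858 or w ≈ 5.4142.
Neither value makes a denominator zero (w ≠ 4, w ≠ 5), so both are valid.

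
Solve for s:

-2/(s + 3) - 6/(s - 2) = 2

s = -4.7913 or s = -0.2087

Multiply both sides by (s + 3)(s - 2):
-2(s - 2) - 6(s + 3) = 2(s + 3)(s - 2).
Expand and collect terms: 2s^2 + 10s + 2 = 0.
By the quadratic formula, s = (-10 +/- sqrt(84)) / 4, so s ~= -0.2087 or s ~= -4.7913.
Neither value makes a denominator zero (s != -3, s != 2), so both are valid.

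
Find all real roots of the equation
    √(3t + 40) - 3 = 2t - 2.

t = 3

Isolate the radical: √(3t + 40) = 2t + 1.
Square both sides: 3t + 40 = (2t + 1)².
Expand and rearrange: 4t² + t - 39 = 0.
Solving gives t = 3 or t = -3.25.
Check each candidate in the original equation:
  t = 3: √(49) = 7, while 2t + 1 = 7 — valid.
  t = -3.25: √(30.25) = 5.5, while 2t + 1 = -5.5 — extraneous.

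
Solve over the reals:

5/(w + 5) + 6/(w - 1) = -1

Multiply both sides by (w + 5)(w - 1):
5(w - 1) + 6(w + 5) = -(w + 5)(w - 1).
Expand and collect terms: -w^2 - 15w - 20 = 0.
By the quadratic formula, w = (15 +/- sqrt(145)) / -2, so w ~= -13.5208 or w ~= -1.4792.
Neither value makes a denominator zero (w != -5, w != 1), so both are valid.

w = -13.5208 or w = -1.4792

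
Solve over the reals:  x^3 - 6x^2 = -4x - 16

Rearrange: x^3 - 6x^2 + 4x + 16 = 0.
Possible rational roots are divisors of 16. Testing x = 4 gives 0, so (x - 4) is a factor.
Divide: x^3 - 6x^2 + 4x + 16 = (x - 4)(x^2 - 2x - 4).
Apply the quadratic formula to x^2 - 2x - 4 = 0: x = (2 +/- sqrt(20))/2, i.e. x ~= 3.2361 or x ~= -1.2361.

x = -1.2361 or x = 3.2361 or x = 4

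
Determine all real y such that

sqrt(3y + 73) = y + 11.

y = -3

Square both sides: 3y + 73 = (y + 11)^2.
Expand and rearrange: y^2 + 19y + 48 = 0.
Solving gives y = -3 or y = -16.
Check each candidate in the original equation:
  y = -3: sqrt(64) = 8, while y + 11 = 8 — valid.
  y = -16: sqrt(25) = 5, while y + 11 = -5 — extraneous.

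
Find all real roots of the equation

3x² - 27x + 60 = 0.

x = 4 or x = 5

Factor: 3(x - 4)(x - 5) = 0.
So x = 4 or x = 5.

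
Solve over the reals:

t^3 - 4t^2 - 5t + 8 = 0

t = -1.7016 or t = 1 or t = 4.7016

Possible rational roots are divisors of 8. Testing t = 1 gives 0, so (t - 1) is a factor.
Divide: t^3 - 4t^2 - 5t + 8 = (t - 1)(t^2 - 3t - 8).
Apply the quadratic formula to t^2 - 3t - 8 = 0: t = (3 +/- sqrt(41))/2, i.e. t ~= 4.7016 or t ~= -1.7016.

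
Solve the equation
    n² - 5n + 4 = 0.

n = 1 or n = 4

Factor: (n - 4)(n - 1) = 0.
So n = 4 or n = 1.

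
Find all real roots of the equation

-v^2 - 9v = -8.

v = -9.8151 or v = 0.8151

Rearrange to standard form: -v^2 - 9v + 8 = 0.
Discriminant: (-9)^2 - 4*(-1)*8 = 113.
Quadratic formula: v = (9 +/- sqrt(113)) / (-2).
So v = -sqrt(113)/2 - 9/2 ~= -9.8151 or v = -9/2 + sqrt(113)/2 ~= 0.8151.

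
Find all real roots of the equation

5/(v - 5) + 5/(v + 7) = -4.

v = -8.3788 or v = 3.8788

Multiply both sides by (v - 5)(v + 7):
5(v + 7) + 5(v - 5) = -4(v - 5)(v + 7).
Expand and collect terms: -4v^2 - 18v + 130 = 0.
By the quadratic formula, v = (18 +/- sqrt(2404)) / -8, so v ~= -8.3788 or v ~= 3.8788.
Neither value makes a denominator zero (v != 5, v != -7), so both are valid.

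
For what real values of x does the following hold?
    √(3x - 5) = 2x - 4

Square both sides: 3x - 5 = (2x - 4)².
Expand and rearrange: 4x² - 19x + 21 = 0.
Solving gives x = 3 or x = 1.75.
Check each candidate in the original equation:
  x = 3: √(4) = 2, while 2x - 4 = 2 — valid.
  x = 1.75: √(0.25) = 0.5, while 2x - 4 = -0.5 — extraneous.

x = 3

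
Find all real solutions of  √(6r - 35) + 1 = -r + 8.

r = 6

Isolate the radical: √(6r - 35) = -r + 7.
Square both sides: 6r - 35 = (-r + 7)².
Expand and rearrange: r² - 20r + 84 = 0.
Solving gives r = 14 or r = 6.
Check each candidate in the original equation:
  r = 14: √(49) = 7, while -r + 7 = -7 — extraneous.
  r = 6: √(1) = 1, while -r + 7 = 1 — valid.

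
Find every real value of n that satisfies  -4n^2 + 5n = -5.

n = -0.6559 or n = 1.9059

Rearrange to standard form: -4n^2 + 5n + 5 = 0.
Discriminant: (5)^2 - 4*(-4)*5 = 105.
Quadratic formula: n = (-5 +/- sqrt(105)) / (-8).
So n = 5/8 - sqrt(105)/8 ~= -0.6559 or n = 5/8 + sqrt(105)/8 ~= 1.9059.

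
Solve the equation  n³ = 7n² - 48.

Rearrange: n³ - 7n² + 48 = 0.
Possible rational roots are divisors of 48. Testing n = 4 gives 0, so (n - 4) is a factor.
Divide: n³ - 7n² + 48 = (n - 4)(n² - 3n - 12).
Apply the quadratic formula to n² - 3n - 12 = 0: n = (3 ± √57)/2, i.e. n ≈ 5.2749 or n ≈ -2.2749.

n = -2.2749 or n = 4 or n = 5.2749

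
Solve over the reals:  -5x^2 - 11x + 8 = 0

x = -2.7763 or x = 0.5763

Discriminant: (-11)^2 - 4*(-5)*8 = 281.
Quadratic formula: x = (11 +/- sqrt(281)) / (-10).
So x = -sqrt(281)/10 - 11/10 ~= -2.7763 or x = -11/10 + sqrt(281)/10 ~= 0.5763.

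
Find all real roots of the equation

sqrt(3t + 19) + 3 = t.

t = 10

Isolate the radical: sqrt(3t + 19) = t - 3.
Square both sides: 3t + 19 = (t - 3)^2.
Expand and rearrange: t^2 - 9t - 10 = 0.
Solving gives t = 10 or t = -1.
Check each candidate in the original equation:
  t = 10: sqrt(49) = 7, while t - 3 = 7 — valid.
  t = -1: sqrt(16) = 4, while t - 3 = -4 — extraneous.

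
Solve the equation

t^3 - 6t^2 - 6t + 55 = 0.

Possible rational roots are divisors of 55. Testing t = 5 gives 0, so (t - 5) is a factor.
Divide: t^3 - 6t^2 - 6t + 55 = (t - 5)(t^2 - t - 11).
Apply the quadratic formula to t^2 - t - 11 = 0: t = (1 +/- sqrt(45))/2, i.e. t ~= 3.8541 or t ~= -2.8541.

t = -2.8541 or t = 3.8541 or t = 5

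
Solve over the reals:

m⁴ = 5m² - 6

Let u = m². The equation becomes u² - 5u + 6 = 0.
Factor: (u - 2)(u - 3) = 0, so u = 2 or u = 3.
m² = 2 gives m = ±√(2) ≈ ±1.4142.
m² = 3 gives m = ±√(3) ≈ ±1.7321.

m = -1.7321 or m = -1.4142 or m = 1.4142 or m = 1.7321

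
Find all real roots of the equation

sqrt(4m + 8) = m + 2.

Square both sides: 4m + 8 = (m + 2)^2.
Expand and rearrange: m^2 - 4 = 0.
Solving gives m = 2 or m = -2.
Check each candidate in the original equation:
  m = 2: sqrt(16) = 4, while m + 2 = 4 — valid.
  m = -2: sqrt(0) = 0, while m + 2 = 0 — valid.

m = -2 or m = 2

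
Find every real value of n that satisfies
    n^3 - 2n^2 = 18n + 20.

Rearrange: n^3 - 2n^2 - 18n - 20 = 0.
Possible rational roots are divisors of -20. Testing n = -2 gives 0, so (n + 2) is a factor.
Divide: n^3 - 2n^2 - 18n - 20 = (n + 2)(n^2 - 4n - 10).
Apply the quadratic formula to n^2 - 4n - 10 = 0: n = (4 +/- sqrt(56))/2, i.e. n ~= 5.7417 or n ~= -1.7417.

n = -2 or n = -1.7417 or n = 5.7417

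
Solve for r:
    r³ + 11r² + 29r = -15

r = -7.3166 or r = -3 or r = -0.6834

Rearrange: r³ + 11r² + 29r + 15 = 0.
Possible rational roots are divisors of 15. Testing r = -3 gives 0, so (r + 3) is a factor.
Divide: r³ + 11r² + 29r + 15 = (r + 3)(r² + 8r + 5).
Apply the quadratic formula to r² + 8r + 5 = 0: r = (-8 ± √44)/2, i.e. r ≈ -0.6834 or r ≈ -7.3166.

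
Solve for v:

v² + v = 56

v = -8 or v = 7

Bring every term to one side: v² + v - 56 = 0.
Factor: (v - 7)(v + 8) = 0.
So v = 7 or v = -8.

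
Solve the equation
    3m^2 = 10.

m = -1.8257 or m = 1.8257

Rearrange to standard form: 3m^2 - 10 = 0.
Discriminant: (0)^2 - 4*3*(-10) = 120.
Quadratic formula: m = (0 +/- sqrt(120)) / 6.
So m = sqrt(30)/3 ~= 1.8257 or m = -sqrt(30)/3 ~= -1.8257.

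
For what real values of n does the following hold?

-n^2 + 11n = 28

n = 4 or n = 7

Bring every term to one side: -n^2 + 11n - 28 = 0.
Factor: -1(n - 4)(n - 7) = 0.
So n = 4 or n = 7.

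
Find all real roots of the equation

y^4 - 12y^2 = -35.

y = -2.6458 or y = -2.2361 or y = 2.2361 or y = 2.6458

Let u = y^2. The equation becomes u^2 - 12u + 35 = 0.
Factor: (u - 7)(u - 5) = 0, so u = 7 or u = 5.
y^2 = 7 gives y = +/-sqrt(7) ~= +/-2.6458.
y^2 = 5 gives y = +/-sqrt(5) ~= +/-2.2361.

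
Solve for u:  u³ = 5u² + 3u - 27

u = -2.1623 or u = 3 or u = 4.1623

Rearrange: u³ - 5u² - 3u + 27 = 0.
Possible rational roots are divisors of 27. Testing u = 3 gives 0, so (u - 3) is a factor.
Divide: u³ - 5u² - 3u + 27 = (u - 3)(u² - 2u - 9).
Apply the quadratic formula to u² - 2u - 9 = 0: u = (2 ± √40)/2, i.e. u ≈ 4.1623 or u ≈ -2.1623.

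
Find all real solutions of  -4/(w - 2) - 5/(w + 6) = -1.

w = -3.1789 or w = 8.1789

Multiply both sides by (w - 2)(w + 6):
-4(w + 6) - 5(w - 2) = -(w - 2)(w + 6).
Expand and collect terms: -w² + 5w + 26 = 0.
By the quadratic formula, w = (-5 ± √129) / -2, so w ≈ -3.1789 or w ≈ 8.1789.
Neither value makes a denominator zero (w ≠ 2, w ≠ -6), so both are valid.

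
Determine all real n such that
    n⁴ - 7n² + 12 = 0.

n = -2 or n = -1.7321 or n = 1.7321 or n = 2

Let u = n². The equation becomes u² - 7u + 12 = 0.
Factor: (u - 3)(u - 4) = 0, so u = 3 or u = 4.
n² = 3 gives n = ±√(3) ≈ ±1.7321.
n² = 4 gives n = ±2.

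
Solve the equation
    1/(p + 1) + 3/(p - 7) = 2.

p = -0.5826 or p = 8.5826

Multiply both sides by (p + 1)(p - 7):
(p - 7) + 3(p + 1) = 2(p + 1)(p - 7).
Expand and collect terms: 2p^2 - 16p - 10 = 0.
By the quadratic formula, p = (16 +/- sqrt(336)) / 4, so p ~= 8.5826 or p ~= -0.5826.
Neither value makes a denominator zero (p != -1, p != 7), so both are valid.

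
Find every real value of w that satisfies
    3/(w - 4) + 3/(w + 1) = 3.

w = -0.1926 or w = 5.1926

Multiply both sides by (w - 4)(w + 1):
3(w + 1) + 3(w - 4) = 3(w - 4)(w + 1).
Expand and collect terms: 3w² - 15w - 3 = 0.
By the quadratic formula, w = (15 ± √261) / 6, so w ≈ 5.1926 or w ≈ -0.1926.
Neither value makes a denominator zero (w ≠ 4, w ≠ -1), so both are valid.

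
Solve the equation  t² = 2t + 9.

Rearrange to standard form: t² - 2t - 9 = 0.
Discriminant: (-2)² − 4·1·(-9) = 40.
Quadratic formula: t = (2 ± √40) / 2.
So t = 1 + √(10) ≈ 4.1623 or t = 1 - √(10) ≈ -2.1623.

t = -2.1623 or t = 4.1623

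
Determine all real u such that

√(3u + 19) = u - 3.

Square both sides: 3u + 19 = (u - 3)².
Expand and rearrange: u² - 9u - 10 = 0.
Solving gives u = 10 or u = -1.
Check each candidate in the original equation:
  u = 10: √(49) = 7, while u - 3 = 7 — valid.
  u = -1: √(16) = 4, while u - 3 = -4 — extraneous.

u = 10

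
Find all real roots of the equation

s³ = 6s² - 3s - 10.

Rearrange: s³ - 6s² + 3s + 10 = 0.
Possible rational roots are divisors of 10. Testing s = 2 gives 0, so (s - 2) is a factor.
Divide: s³ - 6s² + 3s + 10 = (s - 2)(s² - 4s - 5).
Factor the quadratic: s = 5 or s = -1.

s = -1 or s = 2 or s = 5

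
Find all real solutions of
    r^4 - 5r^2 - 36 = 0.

r = -3 or r = 3

Let u = r^2. The equation becomes u^2 - 5u - 36 = 0.
Factor: (u + 4)(u - 9) = 0, so u = -4 or u = 9.
r^2 = -4 < 0 has no real solution.
r^2 = 9 gives r = +/-3.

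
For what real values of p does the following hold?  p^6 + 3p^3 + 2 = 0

p = -1.2599 or p = -1

Let u = p^3. The equation becomes u^2 + 3u + 2 = 0.
Factor: (u + 1)(u + 2) = 0, so u = -1 or u = -2.
p^3 = -1 gives p = -1.
p^3 = -2 gives p = -(2)^(1/3) ~= -1.2599.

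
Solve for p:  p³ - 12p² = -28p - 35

p = -0.8875 or p = 5 or p = 7.8875

Rearrange: p³ - 12p² + 28p + 35 = 0.
Possible rational roots are divisors of 35. Testing p = 5 gives 0, so (p - 5) is a factor.
Divide: p³ - 12p² + 28p + 35 = (p - 5)(p² - 7p - 7).
Apply the quadratic formula to p² - 7p - 7 = 0: p = (7 ± √77)/2, i.e. p ≈ 7.8875 or p ≈ -0.8875.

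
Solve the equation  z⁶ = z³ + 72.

z = -2 or z = 2.0801

Let u = z³. The equation becomes u² - u - 72 = 0.
Factor: (u + 8)(u - 9) = 0, so u = -8 or u = 9.
z³ = -8 gives z = -2.
z³ = 9 gives z = ∛(9) ≈ 2.0801.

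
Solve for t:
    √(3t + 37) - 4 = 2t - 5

Isolate the radical: √(3t + 37) = 2t - 1.
Square both sides: 3t + 37 = (2t - 1)².
Expand and rearrange: 4t² - 7t - 36 = 0.
Solving gives t = 4 or t = -2.25.
Check each candidate in the original equation:
  t = 4: √(49) = 7, while 2t - 1 = 7 — valid.
  t = -2.25: √(30.25) = 5.5, while 2t - 1 = -5.5 — extraneous.

t = 4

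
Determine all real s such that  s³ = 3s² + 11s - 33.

Rearrange: s³ - 3s² - 11s + 33 = 0.
Possible rational roots are divisors of 33. Testing s = 3 gives 0, so (s - 3) is a factor.
Divide: s³ - 3s² - 11s + 33 = (s - 3)(s² - 11).
Apply the quadratic formula to s² - 11 = 0: s = (0 ± √44)/2, i.e. s ≈ 3.3166 or s ≈ -3.3166.

s = -3.3166 or s = 3 or s = 3.3166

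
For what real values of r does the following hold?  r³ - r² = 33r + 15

Rearrange: r³ - r² - 33r - 15 = 0.
Possible rational roots are divisors of -15. Testing r = -5 gives 0, so (r + 5) is a factor.
Divide: r³ - r² - 33r - 15 = (r + 5)(r² - 6r - 3).
Apply the quadratic formula to r² - 6r - 3 = 0: r = (6 ± √48)/2, i.e. r ≈ 6.4641 or r ≈ -0.4641.

r = -5 or r = -0.4641 or r = 6.4641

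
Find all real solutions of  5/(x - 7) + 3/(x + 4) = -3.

Multiply both sides by (x - 7)(x + 4):
5(x + 4) + 3(x - 7) = -3(x - 7)(x + 4).
Expand and collect terms: -3x² + x + 85 = 0.
By the quadratic formula, x = (-1 ± √1021) / -6, so x ≈ -5.1588 or x ≈ 5.4922.
Neither value makes a denominator zero (x ≠ 7, x ≠ -4), so both are valid.

x = -5.1588 or x = 5.4922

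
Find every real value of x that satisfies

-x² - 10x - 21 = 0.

x = -7 or x = -3

Factor: -1(x + 7)(x + 3) = 0.
So x = -7 or x = -3.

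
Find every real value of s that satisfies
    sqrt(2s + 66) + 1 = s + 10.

s = -1

Isolate the radical: sqrt(2s + 66) = s + 9.
Square both sides: 2s + 66 = (s + 9)^2.
Expand and rearrange: s^2 + 16s + 15 = 0.
Solving gives s = -1 or s = -15.
Check each candidate in the original equation:
  s = -1: sqrt(64) = 8, while s + 9 = 8 — valid.
  s = -15: sqrt(36) = 6, while s + 9 = -6 — extraneous.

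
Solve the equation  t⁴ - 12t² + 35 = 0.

Let u = t². The equation becomes u² - 12u + 35 = 0.
Factor: (u - 5)(u - 7) = 0, so u = 5 or u = 7.
t² = 5 gives t = ±√(5) ≈ ±2.2361.
t² = 7 gives t = ±√(7) ≈ ±2.6458.

t = -2.6458 or t = -2.2361 or t = 2.2361 or t = 2.6458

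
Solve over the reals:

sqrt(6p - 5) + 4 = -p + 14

Isolate the radical: sqrt(6p - 5) = -p + 10.
Square both sides: 6p - 5 = (-p + 10)^2.
Expand and rearrange: p^2 - 26p + 105 = 0.
Solving gives p = 21 or p = 5.
Check each candidate in the original equation:
  p = 21: sqrt(121) = 11, while -p + 10 = -11 — extraneous.
  p = 5: sqrt(25) = 5, while -p + 10 = 5 — valid.

p = 5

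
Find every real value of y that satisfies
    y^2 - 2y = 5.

Rearrange to standard form: y^2 - 2y - 5 = 0.
Discriminant: (-2)^2 - 4*1*(-5) = 24.
Quadratic formula: y = (2 +/- sqrt(24)) / 2.
So y = 1 + sqrt(6) ~= 3.4495 or y = 1 - sqrt(6) ~= -1.4495.

y = -1.4495 or y = 3.4495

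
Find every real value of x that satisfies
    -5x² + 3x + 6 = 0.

x = -0.8358 or x = 1.4358

Discriminant: (3)² − 4·(-5)·6 = 129.
Quadratic formula: x = (-3 ± √129) / (-10).
So x = 3/10 - √(129)/10 ≈ -0.8358 or x = 3/10 + √(129)/10 ≈ 1.4358.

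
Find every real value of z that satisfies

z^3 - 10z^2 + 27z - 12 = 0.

z = 0.5505 or z = 4 or z = 5.4495

Possible rational roots are divisors of -12. Testing z = 4 gives 0, so (z - 4) is a factor.
Divide: z^3 - 10z^2 + 27z - 12 = (z - 4)(z^2 - 6z + 3).
Apply the quadratic formula to z^2 - 6z + 3 = 0: z = (6 +/- sqrt(24))/2, i.e. z ~= 5.4495 or z ~= 0.5505.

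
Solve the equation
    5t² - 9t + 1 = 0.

t = 0.119 or t = 1.681

Discriminant: (-9)² − 4·5·1 = 61.
Quadratic formula: t = (9 ± √61) / 10.
So t = √(61)/10 + 9/10 ≈ 1.681 or t = 9/10 - √(61)/10 ≈ 0.119.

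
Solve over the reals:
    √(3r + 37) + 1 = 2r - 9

r = 9

Isolate the radical: √(3r + 37) = 2r - 10.
Square both sides: 3r + 37 = (2r - 10)².
Expand and rearrange: 4r² - 43r + 63 = 0.
Solving gives r = 9 or r = 1.75.
Check each candidate in the original equation:
  r = 9: √(64) = 8, while 2r - 10 = 8 — valid.
  r = 1.75: √(42.25) = 6.5, while 2r - 10 = -6.5 — extraneous.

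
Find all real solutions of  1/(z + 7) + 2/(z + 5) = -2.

z = -7.7808 or z = -5.7192

Multiply both sides by (z + 7)(z + 5):
(z + 5) + 2(z + 7) = -2(z + 7)(z + 5).
Expand and collect terms: -2z² - 27z - 89 = 0.
By the quadratic formula, z = (27 ± √17) / -4, so z ≈ -7.7808 or z ≈ -5.7192.
Neither value makes a denominator zero (z ≠ -7, z ≠ -5), so both are valid.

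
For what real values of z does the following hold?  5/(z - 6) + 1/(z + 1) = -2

z = -1.7386 or z = 3.7386

Multiply both sides by (z - 6)(z + 1):
5(z + 1) + (z - 6) = -2(z - 6)(z + 1).
Expand and collect terms: -2z² + 4z + 13 = 0.
By the quadratic formula, z = (-4 ± √120) / -4, so z ≈ -1.7386 or z ≈ 3.7386.
Neither value makes a denominator zero (z ≠ 6, z ≠ -1), so both are valid.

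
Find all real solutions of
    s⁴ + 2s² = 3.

s = -1 or s = 1

Let u = s². The equation becomes u² + 2u - 3 = 0.
Factor: (u + 3)(u - 1) = 0, so u = -3 or u = 1.
s² = -3 < 0 has no real solution.
s² = 1 gives s = ±1.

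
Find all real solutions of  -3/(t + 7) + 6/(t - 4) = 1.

Multiply both sides by (t + 7)(t - 4):
-3(t - 4) + 6(t + 7) = (t + 7)(t - 4).
Expand and collect terms: t^2 - 82 = 0.
By the quadratic formula, t = (0 +/- sqrt(328)) / 2, so t ~= 9.0554 or t ~= -9.0554.
Neither value makes a denominator zero (t != -7, t != 4), so both are valid.

t = -9.0554 or t = 9.0554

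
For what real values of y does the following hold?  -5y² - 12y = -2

y = -2.5565 or y = 0.1565

Rearrange to standard form: -5y² - 12y + 2 = 0.
Discriminant: (-12)² − 4·(-5)·2 = 184.
Quadratic formula: y = (12 ± √184) / (-10).
So y = -√(46)/5 - 6/5 ≈ -2.5565 or y = -6/5 + √(46)/5 ≈ 0.1565.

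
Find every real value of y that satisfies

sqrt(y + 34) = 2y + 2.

y = 2

Square both sides: y + 34 = (2y + 2)^2.
Expand and rearrange: 4y^2 + 7y - 30 = 0.
Solving gives y = 2 or y = -3.75.
Check each candidate in the original equation:
  y = 2: sqrt(36) = 6, while 2y + 2 = 6 — valid.
  y = -3.75: sqrt(30.25) = 5.5, while 2y + 2 = -5.5 — extraneous.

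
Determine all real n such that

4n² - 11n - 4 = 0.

Discriminant: (-11)² − 4·4·(-4) = 185.
Quadratic formula: n = (11 ± √185) / 8.
So n = 11/8 + √(185)/8 ≈ 3.0752 or n = 11/8 - √(185)/8 ≈ -0.3252.

n = -0.3252 or n = 3.0752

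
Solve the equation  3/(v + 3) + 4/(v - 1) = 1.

v = -1.772 or v = 6.772

Multiply both sides by (v + 3)(v - 1):
3(v - 1) + 4(v + 3) = (v + 3)(v - 1).
Expand and collect terms: v^2 - 5v - 12 = 0.
By the quadratic formula, v = (5 +/- sqrt(73)) / 2, so v ~= 6.772 or v ~= -1.772.
Neither value makes a denominator zero (v != -3, v != 1), so both are valid.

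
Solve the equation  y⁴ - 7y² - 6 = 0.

Let u = y². The equation becomes u² - 7u - 6 = 0.
By the quadratic formula, u = 7/2 + √(73)/2 or u = 7/2 - √(73)/2.
y² = 7/2 + √(73)/2 gives y = ±√(7/2 + √(73)/2) ≈ ±2.7878.
y² = 7/2 - √(73)/2 < 0 has no real solution.

y = -2.7878 or y = 2.7878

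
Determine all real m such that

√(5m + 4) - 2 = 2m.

m = -0.75 or m = 0

Isolate the radical: √(5m + 4) = 2m + 2.
Square both sides: 5m + 4 = (2m + 2)².
Expand and rearrange: 4m² + 3m = 0.
Solving gives m = 0 or m = -0.75.
Check each candidate in the original equation:
  m = 0: √(4) = 2, while 2m + 2 = 2 — valid.
  m = -0.75: √(0.25) = 0.5, while 2m + 2 = 0.5 — valid.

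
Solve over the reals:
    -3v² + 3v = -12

Rearrange to standard form: -3v² + 3v + 12 = 0.
Discriminant: (3)² − 4·(-3)·12 = 153.
Quadratic formula: v = (-3 ± √153) / (-6).
So v = 1/2 - √(17)/2 ≈ -1.5616 or v = 1/2 + √(17)/2 ≈ 2.5616.

v = -1.5616 or v = 2.5616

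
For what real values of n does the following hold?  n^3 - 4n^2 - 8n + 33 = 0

n = -2.8541 or n = 3 or n = 3.8541

Possible rational roots are divisors of 33. Testing n = 3 gives 0, so (n - 3) is a factor.
Divide: n^3 - 4n^2 - 8n + 33 = (n - 3)(n^2 - n - 11).
Apply the quadratic formula to n^2 - n - 11 = 0: n = (1 +/- sqrt(45))/2, i.e. n ~= 3.8541 or n ~= -2.8541.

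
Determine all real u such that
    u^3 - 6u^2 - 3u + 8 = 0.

u = -1.2749 or u = 1 or u = 6.2749

Possible rational roots are divisors of 8. Testing u = 1 gives 0, so (u - 1) is a factor.
Divide: u^3 - 6u^2 - 3u + 8 = (u - 1)(u^2 - 5u - 8).
Apply the quadratic formula to u^2 - 5u - 8 = 0: u = (5 +/- sqrt(57))/2, i.e. u ~= 6.2749 or u ~= -1.2749.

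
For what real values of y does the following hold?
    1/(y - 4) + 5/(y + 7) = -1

Multiply both sides by (y - 4)(y + 7):
(y + 7) + 5(y - 4) = -(y - 4)(y + 7).
Expand and collect terms: -y^2 - 9y + 41 = 0.
By the quadratic formula, y = (9 +/- sqrt(245)) / -2, so y ~= -12.3262 or y ~= 3.3262.
Neither value makes a denominator zero (y != 4, y != -7), so both are valid.

y = -12.3262 or y = 3.3262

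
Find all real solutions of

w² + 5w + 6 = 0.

w = -3 or w = -2

Factor: (w + 3)(w + 2) = 0.
So w = -3 or w = -2.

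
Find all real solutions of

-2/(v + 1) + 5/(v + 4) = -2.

v = -6.0895 or v = -0.4105

Multiply both sides by (v + 1)(v + 4):
-2(v + 4) + 5(v + 1) = -2(v + 1)(v + 4).
Expand and collect terms: -2v² - 13v - 5 = 0.
By the quadratic formula, v = (13 ± √129) / -4, so v ≈ -6.0895 or v ≈ -0.4105.
Neither value makes a denominator zero (v ≠ -1, v ≠ -4), so both are valid.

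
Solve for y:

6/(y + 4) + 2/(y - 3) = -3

y = -6.157 or y = 2.4904

Multiply both sides by (y + 4)(y - 3):
6(y - 3) + 2(y + 4) = -3(y + 4)(y - 3).
Expand and collect terms: -3y² - 11y + 46 = 0.
By the quadratic formula, y = (11 ± √673) / -6, so y ≈ -6.157 or y ≈ 2.4904.
Neither value makes a denominator zero (y ≠ -4, y ≠ 3), so both are valid.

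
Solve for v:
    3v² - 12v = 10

v = -0.708 or v = 4.708

Rearrange to standard form: 3v² - 12v - 10 = 0.
Discriminant: (-12)² − 4·3·(-10) = 264.
Quadratic formula: v = (12 ± √264) / 6.
So v = 2 + √(66)/3 ≈ 4.708 or v = 2 - √(66)/3 ≈ -0.708.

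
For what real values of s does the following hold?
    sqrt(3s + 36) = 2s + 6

s = 0

Square both sides: 3s + 36 = (2s + 6)^2.
Expand and rearrange: 4s^2 + 21s = 0.
Solving gives s = 0 or s = -5.25.
Check each candidate in the original equation:
  s = 0: sqrt(36) = 6, while 2s + 6 = 6 — valid.
  s = -5.25: sqrt(20.25) = 4.5, while 2s + 6 = -4.5 — extraneous.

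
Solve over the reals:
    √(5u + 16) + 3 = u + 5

Isolate the radical: √(5u + 16) = u + 2.
Square both sides: 5u + 16 = (u + 2)².
Expand and rearrange: u² - u - 12 = 0.
Solving gives u = 4 or u = -3.
Check each candidate in the original equation:
  u = 4: √(36) = 6, while u + 2 = 6 — valid.
  u = -3: √(1) = 1, while u + 2 = -1 — extraneous.

u = 4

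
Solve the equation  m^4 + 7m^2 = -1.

Let u = m^2. The equation becomes u^2 + 7u + 1 = 0.
By the quadratic formula, u = -7/2 + 3*sqrt(5)/2 or u = -7/2 - 3*sqrt(5)/2.
m^2 = -7/2 + 3*sqrt(5)/2 < 0 has no real solution.
m^2 = -7/2 - 3*sqrt(5)/2 < 0 has no real solution.

No real solutions.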